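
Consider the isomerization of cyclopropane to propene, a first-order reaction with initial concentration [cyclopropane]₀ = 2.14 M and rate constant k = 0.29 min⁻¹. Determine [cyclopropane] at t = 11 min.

0.08811 M

Step 1: For a first-order reaction: [cyclopropane] = [cyclopropane]₀ × e^(-kt)
Step 2: [cyclopropane] = 2.14 × e^(-0.29 × 11)
Step 3: [cyclopropane] = 2.14 × e^(-3.19)
Step 4: [cyclopropane] = 2.14 × 0.0411719 = 0.08811 M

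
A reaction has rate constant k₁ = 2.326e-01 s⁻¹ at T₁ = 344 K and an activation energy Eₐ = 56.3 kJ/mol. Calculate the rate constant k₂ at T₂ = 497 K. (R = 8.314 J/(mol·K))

9.964e+01 s⁻¹

Step 1: Use the two-temperature Arrhenius form: ln(k₂/k₁) = -Eₐ/R × (1/T₂ - 1/T₁)
Step 2: Convert Eₐ to J/mol: 56.3 kJ/mol = 56300 J/mol
Step 3: 1/T₂ - 1/T₁ = 1/497 - 1/344 = -8.949043e-04 K⁻¹
Step 4: ln(k₂/k₁) = -56300/8.314 × -8.949043e-04 = 6.06003
Step 5: k₂ = k₁ × exp(6.06003) = 2.326e-01 × 4.28388e+02 = 9.964e+01 s⁻¹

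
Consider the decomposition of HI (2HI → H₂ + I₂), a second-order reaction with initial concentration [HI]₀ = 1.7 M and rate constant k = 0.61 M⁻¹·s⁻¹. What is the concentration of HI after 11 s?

0.137 M

Step 1: For a second-order reaction: 1/[HI] = 1/[HI]₀ + kt
Step 2: 1/[HI] = 1/1.7 + 0.61 × 11
Step 3: 1/[HI] = 0.5882 + 6.71 = 7.298
Step 4: [HI] = 1/7.298 = 0.137 M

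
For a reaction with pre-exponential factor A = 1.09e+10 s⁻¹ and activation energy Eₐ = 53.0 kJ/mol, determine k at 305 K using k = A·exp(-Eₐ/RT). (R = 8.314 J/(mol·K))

9.13e+00 s⁻¹

Step 1: Use the Arrhenius equation: k = A × exp(-Eₐ/RT)
Step 2: Convert Eₐ to J/mol: 53.0 kJ/mol = 53000 J/mol
Step 3: Calculate the exponent: -Eₐ/(RT) = -53000/(8.314 × 305) = -20.90095
Step 4: k = 1.09e+10 × exp(-20.90095)
Step 5: k = 1.09e+10 × 8.37207e-10 = 9.1256e+00 s⁻¹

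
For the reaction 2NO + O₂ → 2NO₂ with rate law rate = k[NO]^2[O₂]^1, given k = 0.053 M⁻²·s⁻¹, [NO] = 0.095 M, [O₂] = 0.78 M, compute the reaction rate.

0.0003731 M/s

Step 1: The rate law is rate = k[NO]^2[O₂]^1
Step 2: Substitute: rate = 0.053 × (0.095)^2 × (0.78)^1
Step 3: rate = 0.053 × 0.009025 × 0.78 = 0.000373094 M/s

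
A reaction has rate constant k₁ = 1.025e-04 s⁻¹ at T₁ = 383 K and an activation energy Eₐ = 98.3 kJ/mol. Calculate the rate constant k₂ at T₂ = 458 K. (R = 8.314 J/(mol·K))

1.608e-02 s⁻¹

Step 1: Use the two-temperature Arrhenius form: ln(k₂/k₁) = -Eₐ/R × (1/T₂ - 1/T₁)
Step 2: Convert Eₐ to J/mol: 98.3 kJ/mol = 98300 J/mol
Step 3: 1/T₂ - 1/T₁ = 1/458 - 1/383 = -4.275599e-04 K⁻¹
Step 4: ln(k₂/k₁) = -98300/8.314 × -4.275599e-04 = 5.05522
Step 5: k₂ = k₁ × exp(5.05522) = 1.025e-04 × 1.56839e+02 = 1.608e-02 s⁻¹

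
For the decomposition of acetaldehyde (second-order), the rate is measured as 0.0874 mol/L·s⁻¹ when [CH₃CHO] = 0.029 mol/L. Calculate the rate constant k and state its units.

103.9 (mol/L)⁻¹·s⁻¹

Step 1: rate = k[CH₃CHO]^2, so k = rate / [CH₃CHO]^2.
Step 2: k = 0.0874 / (0.029)^2 = 0.0874 / 0.000841.
Step 3: k = 103.9 (mol/L)⁻¹·s⁻¹.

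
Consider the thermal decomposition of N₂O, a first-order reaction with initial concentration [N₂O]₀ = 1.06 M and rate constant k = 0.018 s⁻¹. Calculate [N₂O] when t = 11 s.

0.8696 M

Step 1: For a first-order reaction: [N₂O] = [N₂O]₀ × e^(-kt)
Step 2: [N₂O] = 1.06 × e^(-0.018 × 11)
Step 3: [N₂O] = 1.06 × e^(-0.198)
Step 4: [N₂O] = 1.06 × 0.82037 = 0.8696 M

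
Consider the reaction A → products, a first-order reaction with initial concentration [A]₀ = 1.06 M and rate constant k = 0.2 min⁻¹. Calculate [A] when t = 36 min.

0.0007914 M

Step 1: For a first-order reaction: [A] = [A]₀ × e^(-kt)
Step 2: [A] = 1.06 × e^(-0.2 × 36)
Step 3: [A] = 1.06 × e^(-7.2)
Step 4: [A] = 1.06 × 0.000746586 = 0.0007914 M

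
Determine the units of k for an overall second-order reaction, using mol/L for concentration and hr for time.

(mol/L)⁻¹·hr⁻¹

Step 1: For overall order n, rate = k × (concentration)^n.
Step 2: Rate has units mol/L·hr⁻¹; concentration term has units (mol/L)^2.
Step 3: k = rate / (concentration)^n, so units of k = (mol/L)^(1-2)·hr⁻¹ = (mol/L)⁻¹·hr⁻¹.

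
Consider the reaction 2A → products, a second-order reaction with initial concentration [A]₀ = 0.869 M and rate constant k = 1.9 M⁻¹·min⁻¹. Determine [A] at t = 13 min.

0.03868 M

Step 1: For a second-order reaction: 1/[A] = 1/[A]₀ + kt
Step 2: 1/[A] = 1/0.869 + 1.9 × 13
Step 3: 1/[A] = 1.151 + 24.7 = 25.85
Step 4: [A] = 1/25.85 = 0.03868 M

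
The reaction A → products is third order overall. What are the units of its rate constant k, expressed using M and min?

M⁻²·min⁻¹

Step 1: For overall order n, rate = k × (concentration)^n.
Step 2: Rate has units M·min⁻¹; concentration term has units M^3.
Step 3: k = rate / (concentration)^n, so units of k = M^(1-3)·min⁻¹ = M⁻²·min⁻¹.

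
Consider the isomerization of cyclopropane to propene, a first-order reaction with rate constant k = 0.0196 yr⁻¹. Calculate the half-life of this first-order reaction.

35.36 yr

Step 1: For a first-order reaction, t₁/₂ = ln(2)/k
Step 2: t₁/₂ = ln(2)/0.0196
Step 3: t₁/₂ = 0.6931/0.0196 = 35.36 yr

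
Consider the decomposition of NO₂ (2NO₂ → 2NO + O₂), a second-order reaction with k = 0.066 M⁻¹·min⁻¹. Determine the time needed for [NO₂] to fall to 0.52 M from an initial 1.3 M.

17.48 min

Step 1: For second-order: t = (1/[NO₂] - 1/[NO₂]₀)/k
Step 2: t = (1/0.52 - 1/1.3)/0.066
Step 3: t = (1.923 - 0.7692)/0.066
Step 4: t = 1.154/0.066 = 17.48 min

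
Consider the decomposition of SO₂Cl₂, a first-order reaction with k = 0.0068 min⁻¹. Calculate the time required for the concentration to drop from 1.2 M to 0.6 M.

101.9 min

Step 1: For first-order: t = ln([SO₂Cl₂]₀/[SO₂Cl₂])/k
Step 2: t = ln(1.2/0.6)/0.0068
Step 3: t = ln(2)/0.0068
Step 4: t = 0.6931/0.0068 = 101.9 min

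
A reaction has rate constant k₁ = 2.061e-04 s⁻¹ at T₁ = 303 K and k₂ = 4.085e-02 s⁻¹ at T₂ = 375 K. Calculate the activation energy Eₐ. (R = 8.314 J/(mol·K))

69.4 kJ/mol

Step 1: Use the two-temperature Arrhenius form: ln(k₂/k₁) = -Eₐ/R × (1/T₂ - 1/T₁)
Step 2: ln(k₂/k₁) = ln(4.085e-02/2.061e-04) = ln(198.205) = 5.2893
Step 3: 1/T₂ - 1/T₁ = 1/375 - 1/303 = -6.336634e-04 K⁻¹
Step 4: Eₐ = -R × ln(k₂/k₁) / (1/T₂ - 1/T₁) = -8.314 × 5.2893 / -6.336634e-04
Step 5: Eₐ = 6.9398e+04 J/mol = 69.4 kJ/mol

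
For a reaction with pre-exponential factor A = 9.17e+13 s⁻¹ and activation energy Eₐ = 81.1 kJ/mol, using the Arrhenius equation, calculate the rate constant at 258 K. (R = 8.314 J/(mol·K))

3.49e-03 s⁻¹

Step 1: Use the Arrhenius equation: k = A × exp(-Eₐ/RT)
Step 2: Convert Eₐ to J/mol: 81.1 kJ/mol = 81100 J/mol
Step 3: Calculate the exponent: -Eₐ/(RT) = -81100/(8.314 × 258) = -37.80865
Step 4: k = 9.17e+13 × exp(-37.80865)
Step 5: k = 9.17e+13 × 3.80112e-17 = 3.4856e-03 s⁻¹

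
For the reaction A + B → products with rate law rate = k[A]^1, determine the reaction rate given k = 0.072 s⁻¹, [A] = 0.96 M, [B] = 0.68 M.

0.06912 M/s

Step 1: The rate law is rate = k[A]^1
Step 2: Note that the rate does not depend on [B] (zero order in B).
Step 3: rate = 0.072 × (0.96)^1 = 0.06912 M/s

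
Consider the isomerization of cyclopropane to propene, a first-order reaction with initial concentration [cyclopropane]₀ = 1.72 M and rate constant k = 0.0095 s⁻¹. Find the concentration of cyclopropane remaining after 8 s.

1.594 M

Step 1: For a first-order reaction: [cyclopropane] = [cyclopropane]₀ × e^(-kt)
Step 2: [cyclopropane] = 1.72 × e^(-0.0095 × 8)
Step 3: [cyclopropane] = 1.72 × e^(-0.076)
Step 4: [cyclopropane] = 1.72 × 0.926816 = 1.594 M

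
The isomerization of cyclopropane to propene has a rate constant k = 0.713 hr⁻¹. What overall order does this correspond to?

first order (1)

Step 1: The units of k for an nth-order reaction are (concentration)^(1-n)·(time)⁻¹.
Step 2: Here k has units hr⁻¹, so the concentration exponent is 0.
Step 3: 1 - n = 0 ⇒ n = 1. The reaction is first order.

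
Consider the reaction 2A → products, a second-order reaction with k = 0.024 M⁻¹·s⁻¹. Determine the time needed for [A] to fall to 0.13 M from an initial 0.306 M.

184.3 s

Step 1: For second-order: t = (1/[A] - 1/[A]₀)/k
Step 2: t = (1/0.13 - 1/0.306)/0.024
Step 3: t = (7.692 - 3.268)/0.024
Step 4: t = 4.424/0.024 = 184.3 s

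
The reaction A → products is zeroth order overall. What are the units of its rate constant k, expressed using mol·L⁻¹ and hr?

mol·L⁻¹·hr⁻¹

Step 1: For overall order n, rate = k × (concentration)^n.
Step 2: Rate has units mol·L⁻¹·hr⁻¹; concentration term has units (mol·L⁻¹)^0.
Step 3: k = rate / (concentration)^n, so units of k = (mol·L⁻¹)^(1-0)·hr⁻¹ = mol·L⁻¹·hr⁻¹.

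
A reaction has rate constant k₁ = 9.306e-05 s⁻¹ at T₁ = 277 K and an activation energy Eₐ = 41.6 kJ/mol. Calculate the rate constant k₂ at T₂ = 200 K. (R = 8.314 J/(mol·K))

8.881e-08 s⁻¹

Step 1: Use the two-temperature Arrhenius form: ln(k₂/k₁) = -Eₐ/R × (1/T₂ - 1/T₁)
Step 2: Convert Eₐ to J/mol: 41.6 kJ/mol = 41600 J/mol
Step 3: 1/T₂ - 1/T₁ = 1/200 - 1/277 = 1.389892e-03 K⁻¹
Step 4: ln(k₂/k₁) = -41600/8.314 × 1.389892e-03 = -6.95448
Step 5: k₂ = k₁ × exp(-6.95448) = 9.306e-05 × 9.54350e-04 = 8.881e-08 s⁻¹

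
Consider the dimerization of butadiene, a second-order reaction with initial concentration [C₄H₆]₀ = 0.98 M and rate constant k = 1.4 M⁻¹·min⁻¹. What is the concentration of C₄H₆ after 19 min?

0.03621 M

Step 1: For a second-order reaction: 1/[C₄H₆] = 1/[C₄H₆]₀ + kt
Step 2: 1/[C₄H₆] = 1/0.98 + 1.4 × 19
Step 3: 1/[C₄H₆] = 1.02 + 26.6 = 27.62
Step 4: [C₄H₆] = 1/27.62 = 0.03621 M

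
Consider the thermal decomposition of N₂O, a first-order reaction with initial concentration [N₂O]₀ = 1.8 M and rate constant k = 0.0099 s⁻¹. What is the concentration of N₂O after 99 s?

0.6755 M

Step 1: For a first-order reaction: [N₂O] = [N₂O]₀ × e^(-kt)
Step 2: [N₂O] = 1.8 × e^(-0.0099 × 99)
Step 3: [N₂O] = 1.8 × e^(-0.9801)
Step 4: [N₂O] = 1.8 × 0.375274 = 0.6755 M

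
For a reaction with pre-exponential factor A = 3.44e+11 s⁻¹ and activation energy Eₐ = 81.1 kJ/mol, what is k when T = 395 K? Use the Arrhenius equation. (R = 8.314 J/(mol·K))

6.48e+00 s⁻¹

Step 1: Use the Arrhenius equation: k = A × exp(-Eₐ/RT)
Step 2: Convert Eₐ to J/mol: 81.1 kJ/mol = 81100 J/mol
Step 3: Calculate the exponent: -Eₐ/(RT) = -81100/(8.314 × 395) = -24.69527
Step 4: k = 3.44e+11 × exp(-24.69527)
Step 5: k = 3.44e+11 × 1.88356e-11 = 6.4794e+00 s⁻¹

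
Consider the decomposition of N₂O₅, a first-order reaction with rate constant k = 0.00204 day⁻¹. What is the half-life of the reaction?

339.8 day

Step 1: For a first-order reaction, t₁/₂ = ln(2)/k
Step 2: t₁/₂ = ln(2)/0.00204
Step 3: t₁/₂ = 0.6931/0.00204 = 339.8 day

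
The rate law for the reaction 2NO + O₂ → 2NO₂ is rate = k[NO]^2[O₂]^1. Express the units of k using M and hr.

M⁻²·hr⁻¹

Step 1: Overall order = 2 + 1 = 3.
Step 2: rate has units M·hr⁻¹; [NO]^2[O₂]^1 has units M^3.
Step 3: k = rate/([NO]^2[O₂]^1), so units of k = M^(1-3)·hr⁻¹ = M⁻²·hr⁻¹.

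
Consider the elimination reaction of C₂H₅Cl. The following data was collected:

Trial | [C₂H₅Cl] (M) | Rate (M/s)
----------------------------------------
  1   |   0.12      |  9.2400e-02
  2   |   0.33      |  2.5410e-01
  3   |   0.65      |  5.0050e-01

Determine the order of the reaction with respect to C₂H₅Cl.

first order (1)

Step 1: Compare trials to find order n where rate₂/rate₁ = ([C₂H₅Cl]₂/[C₂H₅Cl]₁)^n
Step 2: rate₂/rate₁ = 2.5410e-01/9.2400e-02 = 2.75
Step 3: [C₂H₅Cl]₂/[C₂H₅Cl]₁ = 0.33/0.12 = 2.75
Step 4: n = ln(2.75)/ln(2.75) = 1.00 ≈ 1
Step 5: The reaction is first order in C₂H₅Cl.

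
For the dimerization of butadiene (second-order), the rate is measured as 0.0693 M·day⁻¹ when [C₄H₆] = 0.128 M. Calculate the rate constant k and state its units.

4.23 M⁻¹·day⁻¹

Step 1: rate = k[C₄H₆]^2, so k = rate / [C₄H₆]^2.
Step 2: k = 0.0693 / (0.128)^2 = 0.0693 / 0.01638.
Step 3: k = 4.23 M⁻¹·day⁻¹.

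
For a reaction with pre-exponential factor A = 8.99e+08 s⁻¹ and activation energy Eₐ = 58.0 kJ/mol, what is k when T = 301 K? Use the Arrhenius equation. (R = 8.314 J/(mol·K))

7.73e-02 s⁻¹

Step 1: Use the Arrhenius equation: k = A × exp(-Eₐ/RT)
Step 2: Convert Eₐ to J/mol: 58.0 kJ/mol = 58000 J/mol
Step 3: Calculate the exponent: -Eₐ/(RT) = -58000/(8.314 × 301) = -23.17669
Step 4: k = 8.99e+08 × exp(-23.17669)
Step 5: k = 8.99e+08 × 8.59986e-11 = 7.7313e-02 s⁻¹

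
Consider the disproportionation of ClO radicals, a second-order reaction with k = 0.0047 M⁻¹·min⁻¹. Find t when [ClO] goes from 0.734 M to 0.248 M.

568.1 min

Step 1: For second-order: t = (1/[ClO] - 1/[ClO]₀)/k
Step 2: t = (1/0.248 - 1/0.734)/0.0047
Step 3: t = (4.032 - 1.362)/0.0047
Step 4: t = 2.67/0.0047 = 568.1 min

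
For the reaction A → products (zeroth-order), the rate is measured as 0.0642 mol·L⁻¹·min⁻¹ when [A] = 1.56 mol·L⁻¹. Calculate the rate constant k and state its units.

0.0642 mol·L⁻¹·min⁻¹

Step 1: For a zeroth-order reaction, rate = k (independent of concentration).
Step 2: k = rate = 0.0642 mol·L⁻¹·min⁻¹.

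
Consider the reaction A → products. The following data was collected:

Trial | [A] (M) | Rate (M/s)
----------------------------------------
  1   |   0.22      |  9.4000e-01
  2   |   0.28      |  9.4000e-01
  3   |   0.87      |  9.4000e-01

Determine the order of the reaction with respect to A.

zeroth order (0)

Step 1: Compare trials - when concentration changes, rate stays constant.
Step 2: rate₂/rate₁ = 9.4000e-01/9.4000e-01 = 1
Step 3: [A]₂/[A]₁ = 0.28/0.22 = 1.273
Step 4: Since rate ratio ≈ (conc ratio)^0, the reaction is zeroth order.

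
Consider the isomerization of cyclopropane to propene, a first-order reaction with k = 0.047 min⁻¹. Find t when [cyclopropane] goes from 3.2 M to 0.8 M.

29.5 min

Step 1: For first-order: t = ln([cyclopropane]₀/[cyclopropane])/k
Step 2: t = ln(3.2/0.8)/0.047
Step 3: t = ln(4)/0.047
Step 4: t = 1.386/0.047 = 29.5 min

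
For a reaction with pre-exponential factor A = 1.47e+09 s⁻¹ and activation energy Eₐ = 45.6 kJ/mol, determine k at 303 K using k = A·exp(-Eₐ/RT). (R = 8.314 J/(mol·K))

2.02e+01 s⁻¹

Step 1: Use the Arrhenius equation: k = A × exp(-Eₐ/RT)
Step 2: Convert Eₐ to J/mol: 45.6 kJ/mol = 45600 J/mol
Step 3: Calculate the exponent: -Eₐ/(RT) = -45600/(8.314 × 303) = -18.10140
Step 4: k = 1.47e+09 × exp(-18.10140)
Step 5: k = 1.47e+09 × 1.37614e-08 = 2.0229e+01 s⁻¹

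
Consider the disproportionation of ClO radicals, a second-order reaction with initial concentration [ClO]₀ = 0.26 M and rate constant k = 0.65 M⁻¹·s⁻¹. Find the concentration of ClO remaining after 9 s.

0.1031 M

Step 1: For a second-order reaction: 1/[ClO] = 1/[ClO]₀ + kt
Step 2: 1/[ClO] = 1/0.26 + 0.65 × 9
Step 3: 1/[ClO] = 3.846 + 5.85 = 9.696
Step 4: [ClO] = 1/9.696 = 0.1031 M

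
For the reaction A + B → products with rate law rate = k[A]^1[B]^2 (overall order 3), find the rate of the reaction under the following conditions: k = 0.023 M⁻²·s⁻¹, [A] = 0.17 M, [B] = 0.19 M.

0.0001412 M/s

Step 1: The rate law is rate = k[A]^1[B]^2, overall order = 1+2 = 3
Step 2: Substitute values: rate = 0.023 × (0.17)^1 × (0.19)^2
Step 3: rate = 0.023 × 0.17 × 0.0361 = 0.000141151 M/s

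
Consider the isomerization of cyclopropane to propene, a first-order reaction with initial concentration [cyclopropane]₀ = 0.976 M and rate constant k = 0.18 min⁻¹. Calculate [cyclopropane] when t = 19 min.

0.03193 M

Step 1: For a first-order reaction: [cyclopropane] = [cyclopropane]₀ × e^(-kt)
Step 2: [cyclopropane] = 0.976 × e^(-0.18 × 19)
Step 3: [cyclopropane] = 0.976 × e^(-3.42)
Step 4: [cyclopropane] = 0.976 × 0.0327124 = 0.03193 M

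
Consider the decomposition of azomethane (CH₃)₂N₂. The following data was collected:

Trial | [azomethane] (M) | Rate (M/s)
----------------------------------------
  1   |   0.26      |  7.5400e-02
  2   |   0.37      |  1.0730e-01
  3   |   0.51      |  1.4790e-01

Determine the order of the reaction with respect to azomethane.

first order (1)

Step 1: Compare trials to find order n where rate₂/rate₁ = ([azomethane]₂/[azomethane]₁)^n
Step 2: rate₂/rate₁ = 1.0730e-01/7.5400e-02 = 1.423
Step 3: [azomethane]₂/[azomethane]₁ = 0.37/0.26 = 1.423
Step 4: n = ln(1.423)/ln(1.423) = 1.00 ≈ 1
Step 5: The reaction is first order in azomethane.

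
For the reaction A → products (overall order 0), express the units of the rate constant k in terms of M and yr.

M·yr⁻¹

Step 1: For overall order n, rate = k × (concentration)^n.
Step 2: Rate has units M·yr⁻¹; concentration term has units M^0.
Step 3: k = rate / (concentration)^n, so units of k = M^(1-0)·yr⁻¹ = M·yr⁻¹.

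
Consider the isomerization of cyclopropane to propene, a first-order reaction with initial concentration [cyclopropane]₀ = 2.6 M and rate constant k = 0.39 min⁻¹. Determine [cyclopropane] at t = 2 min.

1.192 M

Step 1: For a first-order reaction: [cyclopropane] = [cyclopropane]₀ × e^(-kt)
Step 2: [cyclopropane] = 2.6 × e^(-0.39 × 2)
Step 3: [cyclopropane] = 2.6 × e^(-0.78)
Step 4: [cyclopropane] = 2.6 × 0.458406 = 1.192 M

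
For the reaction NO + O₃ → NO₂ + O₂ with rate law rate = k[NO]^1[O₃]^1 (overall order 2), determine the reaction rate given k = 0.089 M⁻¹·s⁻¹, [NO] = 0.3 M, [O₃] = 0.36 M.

0.009612 M/s

Step 1: The rate law is rate = k[NO]^1[O₃]^1, overall order = 1+1 = 2
Step 2: Substitute values: rate = 0.089 × (0.3)^1 × (0.36)^1
Step 3: rate = 0.089 × 0.3 × 0.36 = 0.009612 M/s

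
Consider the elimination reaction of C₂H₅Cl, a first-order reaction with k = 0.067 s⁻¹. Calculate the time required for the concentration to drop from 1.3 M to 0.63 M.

10.81 s

Step 1: For first-order: t = ln([C₂H₅Cl]₀/[C₂H₅Cl])/k
Step 2: t = ln(1.3/0.63)/0.067
Step 3: t = ln(2.063)/0.067
Step 4: t = 0.7244/0.067 = 10.81 s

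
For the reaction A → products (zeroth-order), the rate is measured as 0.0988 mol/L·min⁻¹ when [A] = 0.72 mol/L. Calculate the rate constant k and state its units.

0.0988 mol/L·min⁻¹

Step 1: For a zeroth-order reaction, rate = k (independent of concentration).
Step 2: k = rate = 0.0988 mol/L·min⁻¹.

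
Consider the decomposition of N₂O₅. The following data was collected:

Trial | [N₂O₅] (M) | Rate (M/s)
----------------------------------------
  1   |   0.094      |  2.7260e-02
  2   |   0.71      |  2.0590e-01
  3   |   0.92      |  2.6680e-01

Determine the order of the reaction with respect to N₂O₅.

first order (1)

Step 1: Compare trials to find order n where rate₂/rate₁ = ([N₂O₅]₂/[N₂O₅]₁)^n
Step 2: rate₂/rate₁ = 2.0590e-01/2.7260e-02 = 7.553
Step 3: [N₂O₅]₂/[N₂O₅]₁ = 0.71/0.094 = 7.553
Step 4: n = ln(7.553)/ln(7.553) = 1.00 ≈ 1
Step 5: The reaction is first order in N₂O₅.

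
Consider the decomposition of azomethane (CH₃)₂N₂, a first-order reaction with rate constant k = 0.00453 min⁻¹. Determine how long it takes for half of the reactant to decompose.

153 min

Step 1: For a first-order reaction, t₁/₂ = ln(2)/k
Step 2: t₁/₂ = ln(2)/0.00453
Step 3: t₁/₂ = 0.6931/0.00453 = 153 min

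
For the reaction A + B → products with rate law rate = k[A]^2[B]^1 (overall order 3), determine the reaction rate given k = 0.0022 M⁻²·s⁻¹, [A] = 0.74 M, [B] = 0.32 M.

0.0003855 M/s

Step 1: The rate law is rate = k[A]^2[B]^1, overall order = 2+1 = 3
Step 2: Substitute values: rate = 0.0022 × (0.74)^2 × (0.32)^1
Step 3: rate = 0.0022 × 0.5476 × 0.32 = 0.00038551 M/s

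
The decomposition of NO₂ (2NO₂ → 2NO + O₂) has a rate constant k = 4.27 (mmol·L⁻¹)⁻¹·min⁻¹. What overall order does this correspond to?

second order (2)

Step 1: The units of k for an nth-order reaction are (concentration)^(1-n)·(time)⁻¹.
Step 2: Here k has units (mmol·L⁻¹)⁻¹·min⁻¹, so the concentration exponent is -1.
Step 3: 1 - n = -1 ⇒ n = 2. The reaction is second order.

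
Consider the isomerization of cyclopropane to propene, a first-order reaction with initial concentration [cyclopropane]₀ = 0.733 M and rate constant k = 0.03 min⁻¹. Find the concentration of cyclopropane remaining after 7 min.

0.5942 M

Step 1: For a first-order reaction: [cyclopropane] = [cyclopropane]₀ × e^(-kt)
Step 2: [cyclopropane] = 0.733 × e^(-0.03 × 7)
Step 3: [cyclopropane] = 0.733 × e^(-0.21)
Step 4: [cyclopropane] = 0.733 × 0.810584 = 0.5942 M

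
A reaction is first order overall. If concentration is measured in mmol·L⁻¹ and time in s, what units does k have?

s⁻¹

Step 1: For overall order n, rate = k × (concentration)^n.
Step 2: Rate has units mmol·L⁻¹·s⁻¹; concentration term has units (mmol·L⁻¹)^1.
Step 3: k = rate / (concentration)^n, so units of k = (mmol·L⁻¹)^(1-1)·s⁻¹ = s⁻¹.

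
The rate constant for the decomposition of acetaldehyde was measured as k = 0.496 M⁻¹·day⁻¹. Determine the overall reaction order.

second order (2)

Step 1: The units of k for an nth-order reaction are (concentration)^(1-n)·(time)⁻¹.
Step 2: Here k has units M⁻¹·day⁻¹, so the concentration exponent is -1.
Step 3: 1 - n = -1 ⇒ n = 2. The reaction is second order.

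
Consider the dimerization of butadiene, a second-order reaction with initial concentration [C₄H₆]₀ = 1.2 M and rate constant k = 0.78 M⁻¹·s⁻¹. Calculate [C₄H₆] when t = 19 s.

0.06388 M

Step 1: For a second-order reaction: 1/[C₄H₆] = 1/[C₄H₆]₀ + kt
Step 2: 1/[C₄H₆] = 1/1.2 + 0.78 × 19
Step 3: 1/[C₄H₆] = 0.8333 + 14.82 = 15.65
Step 4: [C₄H₆] = 1/15.65 = 0.06388 M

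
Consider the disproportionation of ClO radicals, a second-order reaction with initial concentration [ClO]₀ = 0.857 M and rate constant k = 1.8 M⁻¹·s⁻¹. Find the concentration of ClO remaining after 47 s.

0.01166 M

Step 1: For a second-order reaction: 1/[ClO] = 1/[ClO]₀ + kt
Step 2: 1/[ClO] = 1/0.857 + 1.8 × 47
Step 3: 1/[ClO] = 1.167 + 84.6 = 85.77
Step 4: [ClO] = 1/85.77 = 0.01166 M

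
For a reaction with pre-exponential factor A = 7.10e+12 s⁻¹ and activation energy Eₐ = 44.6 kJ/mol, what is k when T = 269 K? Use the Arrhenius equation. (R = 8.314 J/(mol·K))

1.55e+04 s⁻¹

Step 1: Use the Arrhenius equation: k = A × exp(-Eₐ/RT)
Step 2: Convert Eₐ to J/mol: 44.6 kJ/mol = 44600 J/mol
Step 3: Calculate the exponent: -Eₐ/(RT) = -44600/(8.314 × 269) = -19.94218
Step 4: k = 7.10e+12 × exp(-19.94218)
Step 5: k = 7.10e+12 × 2.18384e-09 = 1.5505e+04 s⁻¹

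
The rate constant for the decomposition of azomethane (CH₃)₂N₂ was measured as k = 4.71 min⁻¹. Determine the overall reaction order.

first order (1)

Step 1: The units of k for an nth-order reaction are (concentration)^(1-n)·(time)⁻¹.
Step 2: Here k has units min⁻¹, so the concentration exponent is 0.
Step 3: 1 - n = 0 ⇒ n = 1. The reaction is first order.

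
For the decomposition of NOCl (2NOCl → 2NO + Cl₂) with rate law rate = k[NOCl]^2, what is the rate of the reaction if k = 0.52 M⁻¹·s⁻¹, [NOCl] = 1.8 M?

1.685 M/s

Step 1: Identify the rate law: rate = k[NOCl]^2
Step 2: Substitute values: rate = 0.52 × (1.8)^2
Step 3: Calculate: rate = 0.52 × 3.24 = 1.6848 M/s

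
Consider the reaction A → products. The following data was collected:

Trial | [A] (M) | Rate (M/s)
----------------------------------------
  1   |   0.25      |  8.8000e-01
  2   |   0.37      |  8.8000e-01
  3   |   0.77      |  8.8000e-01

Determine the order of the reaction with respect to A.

zeroth order (0)

Step 1: Compare trials - when concentration changes, rate stays constant.
Step 2: rate₂/rate₁ = 8.8000e-01/8.8000e-01 = 1
Step 3: [A]₂/[A]₁ = 0.37/0.25 = 1.48
Step 4: Since rate ratio ≈ (conc ratio)^0, the reaction is zeroth order.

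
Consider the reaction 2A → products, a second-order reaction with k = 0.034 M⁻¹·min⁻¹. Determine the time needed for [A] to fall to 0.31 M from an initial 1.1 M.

68.14 min

Step 1: For second-order: t = (1/[A] - 1/[A]₀)/k
Step 2: t = (1/0.31 - 1/1.1)/0.034
Step 3: t = (3.226 - 0.9091)/0.034
Step 4: t = 2.317/0.034 = 68.14 min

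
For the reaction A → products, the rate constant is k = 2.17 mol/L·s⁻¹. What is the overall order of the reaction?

zeroth order (0)

Step 1: The units of k for an nth-order reaction are (concentration)^(1-n)·(time)⁻¹.
Step 2: Here k has units mol/L·s⁻¹, so the concentration exponent is 1.
Step 3: 1 - n = 1 ⇒ n = 0. The reaction is zeroth order.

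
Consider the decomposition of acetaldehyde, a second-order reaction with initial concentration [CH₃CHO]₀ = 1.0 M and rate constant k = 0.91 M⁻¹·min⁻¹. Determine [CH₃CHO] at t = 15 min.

0.06826 M

Step 1: For a second-order reaction: 1/[CH₃CHO] = 1/[CH₃CHO]₀ + kt
Step 2: 1/[CH₃CHO] = 1/1.0 + 0.91 × 15
Step 3: 1/[CH₃CHO] = 1 + 13.65 = 14.65
Step 4: [CH₃CHO] = 1/14.65 = 0.06826 M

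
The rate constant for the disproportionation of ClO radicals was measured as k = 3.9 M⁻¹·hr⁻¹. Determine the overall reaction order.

second order (2)

Step 1: The units of k for an nth-order reaction are (concentration)^(1-n)·(time)⁻¹.
Step 2: Here k has units M⁻¹·hr⁻¹, so the concentration exponent is -1.
Step 3: 1 - n = -1 ⇒ n = 2. The reaction is second order.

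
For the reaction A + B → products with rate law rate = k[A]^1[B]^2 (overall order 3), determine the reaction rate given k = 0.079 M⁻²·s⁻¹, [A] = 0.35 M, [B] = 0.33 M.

0.003011 M/s

Step 1: The rate law is rate = k[A]^1[B]^2, overall order = 1+2 = 3
Step 2: Substitute values: rate = 0.079 × (0.35)^1 × (0.33)^2
Step 3: rate = 0.079 × 0.35 × 0.1089 = 0.00301109 M/s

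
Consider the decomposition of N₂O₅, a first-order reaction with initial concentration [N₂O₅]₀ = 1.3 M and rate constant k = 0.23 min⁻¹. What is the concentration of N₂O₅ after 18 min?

0.0207 M

Step 1: For a first-order reaction: [N₂O₅] = [N₂O₅]₀ × e^(-kt)
Step 2: [N₂O₅] = 1.3 × e^(-0.23 × 18)
Step 3: [N₂O₅] = 1.3 × e^(-4.14)
Step 4: [N₂O₅] = 1.3 × 0.0159229 = 0.0207 M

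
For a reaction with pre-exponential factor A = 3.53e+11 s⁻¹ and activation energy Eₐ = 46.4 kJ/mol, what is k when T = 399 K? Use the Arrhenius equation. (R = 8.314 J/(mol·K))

2.97e+05 s⁻¹

Step 1: Use the Arrhenius equation: k = A × exp(-Eₐ/RT)
Step 2: Convert Eₐ to J/mol: 46.4 kJ/mol = 46400 J/mol
Step 3: Calculate the exponent: -Eₐ/(RT) = -46400/(8.314 × 399) = -13.98734
Step 4: k = 3.53e+11 × exp(-13.98734)
Step 5: k = 3.53e+11 × 8.42123e-07 = 2.9727e+05 s⁻¹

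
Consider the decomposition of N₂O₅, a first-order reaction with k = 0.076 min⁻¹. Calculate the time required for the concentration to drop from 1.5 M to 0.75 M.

9.12 min

Step 1: For first-order: t = ln([N₂O₅]₀/[N₂O₅])/k
Step 2: t = ln(1.5/0.75)/0.076
Step 3: t = ln(2)/0.076
Step 4: t = 0.6931/0.076 = 9.12 min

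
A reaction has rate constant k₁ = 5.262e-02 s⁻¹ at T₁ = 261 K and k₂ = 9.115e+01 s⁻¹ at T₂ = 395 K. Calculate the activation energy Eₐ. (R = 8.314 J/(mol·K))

47.7 kJ/mol

Step 1: Use the two-temperature Arrhenius form: ln(k₂/k₁) = -Eₐ/R × (1/T₂ - 1/T₁)
Step 2: ln(k₂/k₁) = ln(9.115e+01/5.262e-02) = ln(1732.23) = 7.45717
Step 3: 1/T₂ - 1/T₁ = 1/395 - 1/261 = -1.299772e-03 K⁻¹
Step 4: Eₐ = -R × ln(k₂/k₁) / (1/T₂ - 1/T₁) = -8.314 × 7.45717 / -1.299772e-03
Step 5: Eₐ = 4.7700e+04 J/mol = 47.7 kJ/mol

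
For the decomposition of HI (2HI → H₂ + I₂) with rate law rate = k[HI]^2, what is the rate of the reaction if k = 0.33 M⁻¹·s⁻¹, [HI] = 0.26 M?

0.02231 M/s

Step 1: Identify the rate law: rate = k[HI]^2
Step 2: Substitute values: rate = 0.33 × (0.26)^2
Step 3: Calculate: rate = 0.33 × 0.0676 = 0.022308 M/s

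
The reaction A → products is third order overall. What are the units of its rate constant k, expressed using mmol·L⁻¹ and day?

(mmol·L⁻¹)⁻²·day⁻¹

Step 1: For overall order n, rate = k × (concentration)^n.
Step 2: Rate has units mmol·L⁻¹·day⁻¹; concentration term has units (mmol·L⁻¹)^3.
Step 3: k = rate / (concentration)^n, so units of k = (mmol·L⁻¹)^(1-3)·day⁻¹ = (mmol·L⁻¹)⁻²·day⁻¹.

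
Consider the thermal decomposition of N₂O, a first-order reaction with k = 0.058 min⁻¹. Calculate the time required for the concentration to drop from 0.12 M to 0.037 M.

20.29 min

Step 1: For first-order: t = ln([N₂O]₀/[N₂O])/k
Step 2: t = ln(0.12/0.037)/0.058
Step 3: t = ln(3.243)/0.058
Step 4: t = 1.177/0.058 = 20.29 min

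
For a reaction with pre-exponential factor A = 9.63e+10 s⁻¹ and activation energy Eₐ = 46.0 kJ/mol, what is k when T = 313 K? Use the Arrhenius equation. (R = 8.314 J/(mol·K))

2.03e+03 s⁻¹

Step 1: Use the Arrhenius equation: k = A × exp(-Eₐ/RT)
Step 2: Convert Eₐ to J/mol: 46.0 kJ/mol = 46000 J/mol
Step 3: Calculate the exponent: -Eₐ/(RT) = -46000/(8.314 × 313) = -17.67679
Step 4: k = 9.63e+10 × exp(-17.67679)
Step 5: k = 9.63e+10 × 2.10411e-08 = 2.0263e+03 s⁻¹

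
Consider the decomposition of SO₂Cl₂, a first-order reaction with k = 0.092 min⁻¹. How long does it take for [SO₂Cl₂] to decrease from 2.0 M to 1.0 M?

7.534 min

Step 1: For first-order: t = ln([SO₂Cl₂]₀/[SO₂Cl₂])/k
Step 2: t = ln(2.0/1.0)/0.092
Step 3: t = ln(2)/0.092
Step 4: t = 0.6931/0.092 = 7.534 min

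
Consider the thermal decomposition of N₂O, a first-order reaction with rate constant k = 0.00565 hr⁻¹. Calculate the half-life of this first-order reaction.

122.7 hr

Step 1: For a first-order reaction, t₁/₂ = ln(2)/k
Step 2: t₁/₂ = ln(2)/0.00565
Step 3: t₁/₂ = 0.6931/0.00565 = 122.7 hr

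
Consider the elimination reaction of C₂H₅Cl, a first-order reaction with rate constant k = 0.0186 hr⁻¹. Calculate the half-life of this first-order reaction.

37.27 hr

Step 1: For a first-order reaction, t₁/₂ = ln(2)/k
Step 2: t₁/₂ = ln(2)/0.0186
Step 3: t₁/₂ = 0.6931/0.0186 = 37.27 hr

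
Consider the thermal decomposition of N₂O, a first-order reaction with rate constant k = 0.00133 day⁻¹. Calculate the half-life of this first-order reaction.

521.2 day

Step 1: For a first-order reaction, t₁/₂ = ln(2)/k
Step 2: t₁/₂ = ln(2)/0.00133
Step 3: t₁/₂ = 0.6931/0.00133 = 521.2 day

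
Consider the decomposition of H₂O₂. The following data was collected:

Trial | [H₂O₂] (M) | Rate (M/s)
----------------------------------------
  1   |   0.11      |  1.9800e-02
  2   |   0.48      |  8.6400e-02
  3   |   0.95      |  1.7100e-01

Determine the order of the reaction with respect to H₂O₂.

first order (1)

Step 1: Compare trials to find order n where rate₂/rate₁ = ([H₂O₂]₂/[H₂O₂]₁)^n
Step 2: rate₂/rate₁ = 8.6400e-02/1.9800e-02 = 4.364
Step 3: [H₂O₂]₂/[H₂O₂]₁ = 0.48/0.11 = 4.364
Step 4: n = ln(4.364)/ln(4.364) = 1.00 ≈ 1
Step 5: The reaction is first order in H₂O₂.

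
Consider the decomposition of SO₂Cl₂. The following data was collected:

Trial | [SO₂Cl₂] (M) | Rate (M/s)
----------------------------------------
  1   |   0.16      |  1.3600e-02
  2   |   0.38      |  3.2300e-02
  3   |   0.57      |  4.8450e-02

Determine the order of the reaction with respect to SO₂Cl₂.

first order (1)

Step 1: Compare trials to find order n where rate₂/rate₁ = ([SO₂Cl₂]₂/[SO₂Cl₂]₁)^n
Step 2: rate₂/rate₁ = 3.2300e-02/1.3600e-02 = 2.375
Step 3: [SO₂Cl₂]₂/[SO₂Cl₂]₁ = 0.38/0.16 = 2.375
Step 4: n = ln(2.375)/ln(2.375) = 1.00 ≈ 1
Step 5: The reaction is first order in SO₂Cl₂.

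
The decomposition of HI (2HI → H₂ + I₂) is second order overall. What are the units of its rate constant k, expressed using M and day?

M⁻¹·day⁻¹

Step 1: For overall order n, rate = k × (concentration)^n.
Step 2: Rate has units M·day⁻¹; concentration term has units M^2.
Step 3: k = rate / (concentration)^n, so units of k = M^(1-2)·day⁻¹ = M⁻¹·day⁻¹.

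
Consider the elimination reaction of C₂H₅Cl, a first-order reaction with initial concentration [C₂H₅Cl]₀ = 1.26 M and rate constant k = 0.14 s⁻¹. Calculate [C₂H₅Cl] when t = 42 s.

0.003521 M

Step 1: For a first-order reaction: [C₂H₅Cl] = [C₂H₅Cl]₀ × e^(-kt)
Step 2: [C₂H₅Cl] = 1.26 × e^(-0.14 × 42)
Step 3: [C₂H₅Cl] = 1.26 × e^(-5.88)
Step 4: [C₂H₅Cl] = 1.26 × 0.00279479 = 0.003521 M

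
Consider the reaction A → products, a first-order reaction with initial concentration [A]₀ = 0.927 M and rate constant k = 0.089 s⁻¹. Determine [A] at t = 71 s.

0.00167 M

Step 1: For a first-order reaction: [A] = [A]₀ × e^(-kt)
Step 2: [A] = 0.927 × e^(-0.089 × 71)
Step 3: [A] = 0.927 × e^(-6.319)
Step 4: [A] = 0.927 × 0.00180174 = 0.00167 M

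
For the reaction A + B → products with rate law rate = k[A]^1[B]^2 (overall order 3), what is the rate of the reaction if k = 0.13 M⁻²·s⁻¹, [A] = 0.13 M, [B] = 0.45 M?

0.003422 M/s

Step 1: The rate law is rate = k[A]^1[B]^2, overall order = 1+2 = 3
Step 2: Substitute values: rate = 0.13 × (0.13)^1 × (0.45)^2
Step 3: rate = 0.13 × 0.13 × 0.2025 = 0.00342225 M/s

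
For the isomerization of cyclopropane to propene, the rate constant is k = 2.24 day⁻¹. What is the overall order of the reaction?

first order (1)

Step 1: The units of k for an nth-order reaction are (concentration)^(1-n)·(time)⁻¹.
Step 2: Here k has units day⁻¹, so the concentration exponent is 0.
Step 3: 1 - n = 0 ⇒ n = 1. The reaction is first order.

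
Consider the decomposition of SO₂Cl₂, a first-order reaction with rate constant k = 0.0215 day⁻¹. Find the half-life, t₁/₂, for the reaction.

32.24 day

Step 1: For a first-order reaction, t₁/₂ = ln(2)/k
Step 2: t₁/₂ = ln(2)/0.0215
Step 3: t₁/₂ = 0.6931/0.0215 = 32.24 day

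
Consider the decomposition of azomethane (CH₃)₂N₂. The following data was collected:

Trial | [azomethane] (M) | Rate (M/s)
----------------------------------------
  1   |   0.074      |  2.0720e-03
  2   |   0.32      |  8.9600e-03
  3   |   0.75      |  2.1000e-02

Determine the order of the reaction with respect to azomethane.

first order (1)

Step 1: Compare trials to find order n where rate₂/rate₁ = ([azomethane]₂/[azomethane]₁)^n
Step 2: rate₂/rate₁ = 8.9600e-03/2.0720e-03 = 4.324
Step 3: [azomethane]₂/[azomethane]₁ = 0.32/0.074 = 4.324
Step 4: n = ln(4.324)/ln(4.324) = 1.00 ≈ 1
Step 5: The reaction is first order in azomethane.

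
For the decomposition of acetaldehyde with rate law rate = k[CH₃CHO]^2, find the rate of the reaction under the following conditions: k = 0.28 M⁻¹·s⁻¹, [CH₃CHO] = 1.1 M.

0.3388 M/s

Step 1: Identify the rate law: rate = k[CH₃CHO]^2
Step 2: Substitute values: rate = 0.28 × (1.1)^2
Step 3: Calculate: rate = 0.28 × 1.21 = 0.3388 M/s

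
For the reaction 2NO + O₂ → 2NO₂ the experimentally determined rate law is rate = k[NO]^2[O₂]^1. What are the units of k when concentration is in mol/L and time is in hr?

(mol/L)⁻²·hr⁻¹

Step 1: Overall order = 2 + 1 = 3.
Step 2: rate has units mol/L·hr⁻¹; [NO]^2[O₂]^1 has units (mol/L)^3.
Step 3: k = rate/([NO]^2[O₂]^1), so units of k = (mol/L)^(1-3)·hr⁻¹ = (mol/L)⁻²·hr⁻¹.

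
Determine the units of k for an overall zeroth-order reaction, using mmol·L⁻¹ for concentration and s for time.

mmol·L⁻¹·s⁻¹

Step 1: For overall order n, rate = k × (concentration)^n.
Step 2: Rate has units mmol·L⁻¹·s⁻¹; concentration term has units (mmol·L⁻¹)^0.
Step 3: k = rate / (concentration)^n, so units of k = (mmol·L⁻¹)^(1-0)·s⁻¹ = mmol·L⁻¹·s⁻¹.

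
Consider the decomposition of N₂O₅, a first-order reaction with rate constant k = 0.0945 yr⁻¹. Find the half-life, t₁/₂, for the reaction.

7.335 yr

Step 1: For a first-order reaction, t₁/₂ = ln(2)/k
Step 2: t₁/₂ = ln(2)/0.0945
Step 3: t₁/₂ = 0.6931/0.0945 = 7.335 yr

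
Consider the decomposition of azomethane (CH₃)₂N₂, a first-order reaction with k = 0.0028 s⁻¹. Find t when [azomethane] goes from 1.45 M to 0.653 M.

284.9 s

Step 1: For first-order: t = ln([azomethane]₀/[azomethane])/k
Step 2: t = ln(1.45/0.653)/0.0028
Step 3: t = ln(2.221)/0.0028
Step 4: t = 0.7977/0.0028 = 284.9 s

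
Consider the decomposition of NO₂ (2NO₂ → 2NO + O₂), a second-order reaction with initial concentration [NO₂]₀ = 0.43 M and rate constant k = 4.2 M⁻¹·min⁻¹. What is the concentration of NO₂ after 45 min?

0.005227 M

Step 1: For a second-order reaction: 1/[NO₂] = 1/[NO₂]₀ + kt
Step 2: 1/[NO₂] = 1/0.43 + 4.2 × 45
Step 3: 1/[NO₂] = 2.326 + 189 = 191.3
Step 4: [NO₂] = 1/191.3 = 0.005227 M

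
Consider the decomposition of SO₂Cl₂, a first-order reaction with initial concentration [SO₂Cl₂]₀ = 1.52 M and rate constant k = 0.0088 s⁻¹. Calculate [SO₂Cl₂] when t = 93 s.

0.6705 M

Step 1: For a first-order reaction: [SO₂Cl₂] = [SO₂Cl₂]₀ × e^(-kt)
Step 2: [SO₂Cl₂] = 1.52 × e^(-0.0088 × 93)
Step 3: [SO₂Cl₂] = 1.52 × e^(-0.8184)
Step 4: [SO₂Cl₂] = 1.52 × 0.441137 = 0.6705 M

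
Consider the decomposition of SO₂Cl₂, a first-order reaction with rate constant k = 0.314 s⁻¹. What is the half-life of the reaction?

2.207 s

Step 1: For a first-order reaction, t₁/₂ = ln(2)/k
Step 2: t₁/₂ = ln(2)/0.314
Step 3: t₁/₂ = 0.6931/0.314 = 2.207 s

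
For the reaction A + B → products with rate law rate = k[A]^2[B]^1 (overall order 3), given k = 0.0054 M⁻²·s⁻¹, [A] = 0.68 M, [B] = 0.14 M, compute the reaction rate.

0.0003496 M/s

Step 1: The rate law is rate = k[A]^2[B]^1, overall order = 2+1 = 3
Step 2: Substitute values: rate = 0.0054 × (0.68)^2 × (0.14)^1
Step 3: rate = 0.0054 × 0.4624 × 0.14 = 0.000349574 M/s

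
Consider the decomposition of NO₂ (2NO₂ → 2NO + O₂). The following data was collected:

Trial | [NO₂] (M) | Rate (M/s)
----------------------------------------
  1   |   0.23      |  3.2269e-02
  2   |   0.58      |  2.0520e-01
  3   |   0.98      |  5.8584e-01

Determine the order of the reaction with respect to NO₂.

second order (2)

Step 1: Compare trials to find order n where rate₂/rate₁ = ([NO₂]₂/[NO₂]₁)^n
Step 2: rate₂/rate₁ = 2.0520e-01/3.2269e-02 = 6.359
Step 3: [NO₂]₂/[NO₂]₁ = 0.58/0.23 = 2.522
Step 4: n = ln(6.359)/ln(2.522) = 2.00 ≈ 2
Step 5: The reaction is second order in NO₂.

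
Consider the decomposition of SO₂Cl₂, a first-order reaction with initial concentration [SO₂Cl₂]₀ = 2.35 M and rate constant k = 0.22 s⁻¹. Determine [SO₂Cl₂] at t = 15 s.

0.08668 M

Step 1: For a first-order reaction: [SO₂Cl₂] = [SO₂Cl₂]₀ × e^(-kt)
Step 2: [SO₂Cl₂] = 2.35 × e^(-0.22 × 15)
Step 3: [SO₂Cl₂] = 2.35 × e^(-3.3)
Step 4: [SO₂Cl₂] = 2.35 × 0.0368832 = 0.08668 M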